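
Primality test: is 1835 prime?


1835 / 5 = 367 (exact division)
1835 is NOT prime.

No, 1835 is not prime


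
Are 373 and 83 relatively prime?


Euclidean algorithm:
373 = 4 * 83 + 41
83 = 2 * 41 + 1
41 = 41 * 1 + 0
GCD(373, 83) = 1

Yes, coprime (GCD = 1)


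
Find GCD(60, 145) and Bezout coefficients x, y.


Tabular extended Euclidean (each row: r = 60*s + 145*t):
r=60, s=1, t=0
r=145, s=0, t=1
q=0: r=60, s=1, t=0   [60*(1) + 145*(0) = 60]
q=2: r=25, s=-2, t=1   [60*(-2) + 145*(1) = 25]
q=2: r=10, s=5, t=-2   [60*(5) + 145*(-2) = 10]
q=2: r=5, s=-12, t=5   [60*(-12) + 145*(5) = 5]
q=2: r=0, s=29, t=-12   [60*(29) + 145*(-12) = 0]
GCD = 5; from the row with r=5: x=-12, y=5
Check: 60*(-12) + 145*(5) = -720 + 725 = 5

GCD = 5, x = -12, y = 5


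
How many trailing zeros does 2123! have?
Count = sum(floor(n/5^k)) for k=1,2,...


floor(2123/5) = 424
floor(2123/25) = 84
floor(2123/125) = 16
floor(2123/625) = 3
Total = 527

527 trailing zeros


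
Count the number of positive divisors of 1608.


1608 = 2^3 × 3^1 × 67^1
d(1608) = (3+1) × (1+1) × (1+1) = 16

16 divisors


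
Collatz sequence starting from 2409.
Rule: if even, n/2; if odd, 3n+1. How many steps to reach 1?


2409 → 7228 → 3614 → 1807 → 5422 → 2711 → 8134 → 4067 → 12202 → 6101 → 18304 → 9152 → 4576 → 2288 → 1144 → 572 → 286 → 143 → 430 → 215 → 646 → 323 → 970 → 485 → 1456 → 728 → 364 → 182 → 91 → 274 → 137 → 412 → 206 → 103 → 310 → 155 → 466 → 233 → 700 → 350 → 175 → 526 → 263 → 790 → 395 → 1186 → 593 → 1780 → 890 → 445 → 1336 → 668 → 334 → 167 → 502 → 251 → 754 → 377 → 1132 → 566 → 283 → 850 → 425 → 1276 → 638 → 319 → 958 → 479 → 1438 → 719 → 2158 → 1079 → 3238 → 1619 → 4858 → 2429 → 7288 → 3644 → 1822 → 911 → 2734 → 1367 → 4102 → 2051 → 6154 → 3077 → 9232 → 4616 → 2308 → 1154 → 577 → 1732 → 866 → 433 → 1300 → 650 → 325 → 976 → 488 → 244 → 122 → 61 → 184 → 92 → 46 → 23 → 70 → 35 → 106 → 53 → 160 → 80 → 40 → 20 → 10 → 5 → 16 → 8 → 4 → 2 → 1
Total steps = 120

120 steps


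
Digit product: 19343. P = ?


1 × 9 × 3 × 4 × 3 = 324


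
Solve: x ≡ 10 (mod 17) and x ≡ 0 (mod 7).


M = 17*7 = 119
M1 = M/17 = 7, M2 = M/7 = 17
M1^(-1) mod 17 = 5, M2^(-1) mod 7 = 5
x = 10*7*5 + 0*17*5 = 350
350 mod 119 = 112
Check: 112 mod 17 = 10 ✓, 112 mod 7 = 0 ✓

x ≡ 112 (mod 119)


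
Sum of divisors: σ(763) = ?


Divisors of 763: 1, 7, 109, 763
Sum = 1 + 7 + 109 + 763 = 880

σ(763) = 880


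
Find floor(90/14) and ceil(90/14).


90/14 = 6.4286
floor = 6
ceil = 7

floor = 6, ceil = 7


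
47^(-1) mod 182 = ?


Use the extended Euclidean algorithm on (182, 47); each row r = 182*s + 47*t:
r=182, s=1, t=0
r=47, s=0, t=1
q=3: r=41, s=1, t=-3   [182*(1) + 47*(-3) = 41]
q=1: r=6, s=-1, t=4   [182*(-1) + 47*(4) = 6]
q=6: r=5, s=7, t=-27   [182*(7) + 47*(-27) = 5]
q=1: r=1, s=-8, t=31   [182*(-8) + 47*(31) = 1]
q=5: r=0, s=47, t=-182   [182*(47) + 47*(-182) = 0]
GCD = 1 with t = 31, so 47*(31) ≡ 1 (mod 182)
Inverse = 31 mod 182 = 31
Check: 47 * 31 = 1457 ≡ 1 (mod 182)

47^(-1) ≡ 31 (mod 182)


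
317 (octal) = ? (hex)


317 (base 8) = 207 (decimal)
207 (decimal) = CF (base 16)


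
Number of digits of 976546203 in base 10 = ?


976546203 has 9 digits in base 10
floor(log10(976546203)) + 1 = floor(8.9897) + 1 = 9

9 digits (base 10)


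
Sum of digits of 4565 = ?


4 + 5 + 6 + 5 = 20


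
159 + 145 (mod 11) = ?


159 + 145 = 304
304 mod 11 = 7


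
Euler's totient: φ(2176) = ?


2176 = 2^7 × 17
Prime factors: 2, 17
φ(2176) = 2176 × (1-1/2) × (1-1/17)
= 2176 × 1/2 × 16/17 = 1024

φ(2176) = 1024


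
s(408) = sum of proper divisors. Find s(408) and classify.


Proper divisors: 1, 2, 3, 4, 6, 8, 12, 17, 24, 34, 51, 68, 102, 136, 204
Sum = 1 + 2 + 3 + 4 + 6 + 8 + 12 + 17 + 24 + 34 + 51 + 68 + 102 + 136 + 204 = 672
672 > 408 → abundant

s(408) = 672 (abundant)


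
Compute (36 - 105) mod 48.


36 - 105 = -69
-69 mod 48 = 27


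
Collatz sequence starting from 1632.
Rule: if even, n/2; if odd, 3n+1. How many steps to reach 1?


1632 → 816 → 408 → 204 → 102 → 51 → 154 → 77 → 232 → 116 → 58 → 29 → 88 → 44 → 22 → 11 → 34 → 17 → 52 → 26 → 13 → 40 → 20 → 10 → 5 → 16 → 8 → 4 → 2 → 1
Total steps = 29

29 steps


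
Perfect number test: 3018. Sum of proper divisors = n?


Proper divisors of 3018: 1, 2, 3, 6, 503, 1006, 1509
Sum = 1 + 2 + 3 + 6 + 503 + 1006 + 1509 = 3030

No, 3018 is not perfect (3030 ≠ 3018)


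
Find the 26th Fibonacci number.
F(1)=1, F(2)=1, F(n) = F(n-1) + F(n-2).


Sequence: 1, 1, 2, 3, 5, 8, 13, 21, 34, 55, 89, 144, 233, 377, 610, 987, 1597, 2584, 4181, 6765, 10946, 17711, 28657, 46368, 75025, 121393
F(26) = 121393


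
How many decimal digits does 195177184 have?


195177184 has 9 digits in base 10
floor(log10(195177184)) + 1 = floor(8.2904) + 1 = 9

9 digits (base 10)


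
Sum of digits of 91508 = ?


9 + 1 + 5 + 0 + 8 = 23


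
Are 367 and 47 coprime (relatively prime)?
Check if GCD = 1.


Euclidean algorithm:
367 = 7 * 47 + 38
47 = 1 * 38 + 9
38 = 4 * 9 + 2
9 = 4 * 2 + 1
2 = 2 * 1 + 0
GCD(367, 47) = 1

Yes, coprime (GCD = 1)


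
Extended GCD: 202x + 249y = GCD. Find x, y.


Tabular extended Euclidean (each row: r = 202*s + 249*t):
r=202, s=1, t=0
r=249, s=0, t=1
q=0: r=202, s=1, t=0   [202*(1) + 249*(0) = 202]
q=1: r=47, s=-1, t=1   [202*(-1) + 249*(1) = 47]
q=4: r=14, s=5, t=-4   [202*(5) + 249*(-4) = 14]
q=3: r=5, s=-16, t=13   [202*(-16) + 249*(13) = 5]
q=2: r=4, s=37, t=-30   [202*(37) + 249*(-30) = 4]
q=1: r=1, s=-53, t=43   [202*(-53) + 249*(43) = 1]
q=4: r=0, s=249, t=-202   [202*(249) + 249*(-202) = 0]
GCD = 1; from the row with r=1: x=-53, y=43
Check: 202*(-53) + 249*(43) = -10706 + 10707 = 1

GCD = 1, x = -53, y = 43


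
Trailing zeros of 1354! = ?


floor(1354/5) = 270
floor(1354/25) = 54
floor(1354/125) = 10
floor(1354/625) = 2
Total = 336

336 trailing zeros


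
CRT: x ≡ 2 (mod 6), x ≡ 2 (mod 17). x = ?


M = 6*17 = 102
M1 = M/6 = 17, M2 = M/17 = 6
M1^(-1) mod 6 = 5, M2^(-1) mod 17 = 3
x = 2*17*5 + 2*6*3 = 206
206 mod 102 = 2
Check: 2 mod 6 = 2 ✓, 2 mod 17 = 2 ✓

x ≡ 2 (mod 102)


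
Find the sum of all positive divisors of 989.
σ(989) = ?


Divisors of 989: 1, 23, 43, 989
Sum = 1 + 23 + 43 + 989 = 1056

σ(989) = 1056


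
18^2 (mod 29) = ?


18^1 mod 29 = 18
18^2 mod 29 = 5


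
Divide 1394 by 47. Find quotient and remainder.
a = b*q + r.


1394 = 47 * 29 + 31
Check: 1363 + 31 = 1394

q = 29, r = 31


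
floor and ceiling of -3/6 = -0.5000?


-3/6 = -0.5000
floor = -1
ceil = 0

floor = -1, ceil = 0


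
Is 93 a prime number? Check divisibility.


93 / 3 = 31 (exact division)
93 is NOT prime.

No, 93 is not prime


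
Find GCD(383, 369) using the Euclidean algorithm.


383 = 1 * 369 + 14
369 = 26 * 14 + 5
14 = 2 * 5 + 4
5 = 1 * 4 + 1
4 = 4 * 1 + 0
GCD = 1


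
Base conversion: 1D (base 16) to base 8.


1D (base 16) = 29 (decimal)
29 (decimal) = 35 (base 8)


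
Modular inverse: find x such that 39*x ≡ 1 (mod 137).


Use the extended Euclidean algorithm on (137, 39); each row r = 137*s + 39*t:
r=137, s=1, t=0
r=39, s=0, t=1
q=3: r=20, s=1, t=-3   [137*(1) + 39*(-3) = 20]
q=1: r=19, s=-1, t=4   [137*(-1) + 39*(4) = 19]
q=1: r=1, s=2, t=-7   [137*(2) + 39*(-7) = 1]
q=19: r=0, s=-39, t=137   [137*(-39) + 39*(137) = 0]
GCD = 1 with t = -7, so 39*(-7) ≡ 1 (mod 137)
Inverse = -7 mod 137 = 130
Check: 39 * 130 = 5070 ≡ 1 (mod 137)

39^(-1) ≡ 130 (mod 137)


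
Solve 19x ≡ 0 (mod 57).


GCD(19, 57) = 19 divides 0
Divide: 1x ≡ 0 (mod 3)
x ≡ 0 (mod 3)


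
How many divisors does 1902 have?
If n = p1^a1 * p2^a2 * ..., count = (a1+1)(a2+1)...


1902 = 2^1 × 3^1 × 317^1
d(1902) = (1+1) × (1+1) × (1+1) = 8

8 divisors


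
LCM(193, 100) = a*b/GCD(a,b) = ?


GCD(193, 100) = 1
LCM = 193*100/1 = 19300/1 = 19300

LCM = 19300


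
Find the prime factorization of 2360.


2360 / 2 = 1180
1180 / 2 = 590
590 / 2 = 295
295 / 5 = 59
59 / 59 = 1
2360 = 2^3 × 5 × 59


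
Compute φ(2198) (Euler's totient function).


2198 = 2 × 7 × 157
Prime factors: 2, 7, 157
φ(2198) = 2198 × (1-1/2) × (1-1/7) × (1-1/157)
= 2198 × 1/2 × 6/7 × 156/157 = 936

φ(2198) = 936


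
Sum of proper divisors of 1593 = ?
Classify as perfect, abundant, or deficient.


Proper divisors: 1, 3, 9, 27, 59, 177, 531
Sum = 1 + 3 + 9 + 27 + 59 + 177 + 531 = 807
807 < 1593 → deficient

s(1593) = 807 (deficient)


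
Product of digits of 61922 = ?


6 × 1 × 9 × 2 × 2 = 216


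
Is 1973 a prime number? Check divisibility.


Check divisors up to sqrt(1973) = 44.4185
No divisors found.
1973 is prime.

Yes, 1973 is prime


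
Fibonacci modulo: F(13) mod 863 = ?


F(k) mod 863 for k=1..13:
1, 1, 2, 3, 5, 8, 13, 21, 34, 55, 89, 144, 233
F(13) mod 863 = 233


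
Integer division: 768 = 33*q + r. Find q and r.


768 = 33 * 23 + 9
Check: 759 + 9 = 768

q = 23, r = 9


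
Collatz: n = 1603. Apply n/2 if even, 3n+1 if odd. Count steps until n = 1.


1603 → 4810 → 2405 → 7216 → 3608 → 1804 → 902 → 451 → 1354 → 677 → 2032 → 1016 → 508 → 254 → 127 → 382 → 191 → 574 → 287 → 862 → 431 → 1294 → 647 → 1942 → 971 → 2914 → 1457 → 4372 → 2186 → 1093 → 3280 → 1640 → 820 → 410 → 205 → 616 → 308 → 154 → 77 → 232 → 116 → 58 → 29 → 88 → 44 → 22 → 11 → 34 → 17 → 52 → 26 → 13 → 40 → 20 → 10 → 5 → 16 → 8 → 4 → 2 → 1
Total steps = 60

60 steps


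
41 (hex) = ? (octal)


41 (base 16) = 65 (decimal)
65 (decimal) = 101 (base 8)


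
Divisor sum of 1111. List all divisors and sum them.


Divisors of 1111: 1, 11, 101, 1111
Sum = 1 + 11 + 101 + 1111 = 1224

σ(1111) = 1224


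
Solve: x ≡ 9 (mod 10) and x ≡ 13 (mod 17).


M = 10*17 = 170
M1 = M/10 = 17, M2 = M/17 = 10
M1^(-1) mod 10 = 3, M2^(-1) mod 17 = 12
x = 9*17*3 + 13*10*12 = 2019
2019 mod 170 = 149
Check: 149 mod 10 = 9 ✓, 149 mod 17 = 13 ✓

x ≡ 149 (mod 170)


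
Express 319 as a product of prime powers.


319 / 11 = 29
29 / 29 = 1
319 = 11 × 29


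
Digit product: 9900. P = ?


9 × 9 × 0 × 0 = 0


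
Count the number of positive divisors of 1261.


1261 = 13^1 × 97^1
d(1261) = (1+1) × (1+1) = 4

4 divisors


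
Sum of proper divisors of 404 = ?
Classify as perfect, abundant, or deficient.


Proper divisors: 1, 2, 4, 101, 202
Sum = 1 + 2 + 4 + 101 + 202 = 310
310 < 404 → deficient

s(404) = 310 (deficient)


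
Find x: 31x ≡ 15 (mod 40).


GCD(31, 40) = 1, unique solution
a^(-1) mod 40 = 31
x = 31 * 15 mod 40 = 25

x ≡ 25 (mod 40)


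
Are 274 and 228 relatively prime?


Euclidean algorithm:
274 = 1 * 228 + 46
228 = 4 * 46 + 44
46 = 1 * 44 + 2
44 = 22 * 2 + 0
GCD(274, 228) = 2

No, not coprime (GCD = 2)


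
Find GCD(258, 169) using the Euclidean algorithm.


258 = 1 * 169 + 89
169 = 1 * 89 + 80
89 = 1 * 80 + 9
80 = 8 * 9 + 8
9 = 1 * 8 + 1
8 = 8 * 1 + 0
GCD = 1


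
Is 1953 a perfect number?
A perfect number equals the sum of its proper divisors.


Proper divisors of 1953: 1, 3, 7, 9, 21, 31, 63, 93, 217, 279, 651
Sum = 1 + 3 + 7 + 9 + 21 + 31 + 63 + 93 + 217 + 279 + 651 = 1375

No, 1953 is not perfect (1375 ≠ 1953)


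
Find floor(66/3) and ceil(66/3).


66/3 = 22.0000
floor = 22
ceil = 22

floor = 22, ceil = 22


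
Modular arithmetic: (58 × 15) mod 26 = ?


58 × 15 = 870
870 mod 26 = 12


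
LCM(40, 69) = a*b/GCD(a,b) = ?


GCD(40, 69) = 1
LCM = 40*69/1 = 2760/1 = 2760

LCM = 2760


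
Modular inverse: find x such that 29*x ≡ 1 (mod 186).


Use the extended Euclidean algorithm on (186, 29); each row r = 186*s + 29*t:
r=186, s=1, t=0
r=29, s=0, t=1
q=6: r=12, s=1, t=-6   [186*(1) + 29*(-6) = 12]
q=2: r=5, s=-2, t=13   [186*(-2) + 29*(13) = 5]
q=2: r=2, s=5, t=-32   [186*(5) + 29*(-32) = 2]
q=2: r=1, s=-12, t=77   [186*(-12) + 29*(77) = 1]
q=2: r=0, s=29, t=-186   [186*(29) + 29*(-186) = 0]
GCD = 1 with t = 77, so 29*(77) ≡ 1 (mod 186)
Inverse = 77 mod 186 = 77
Check: 29 * 77 = 2233 ≡ 1 (mod 186)

29^(-1) ≡ 77 (mod 186)


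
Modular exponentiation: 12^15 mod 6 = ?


12^1 mod 6 = 0
12^2 mod 6 = 0
12^3 mod 6 = 0
12^4 mod 6 = 0
12^5 mod 6 = 0
12^6 mod 6 = 0
12^7 mod 6 = 0
12^8 mod 6 = 0
12^9 mod 6 = 0
12^10 mod 6 = 0
12^11 mod 6 = 0
12^12 mod 6 = 0
12^13 mod 6 = 0
12^14 mod 6 = 0
12^15 mod 6 = 0


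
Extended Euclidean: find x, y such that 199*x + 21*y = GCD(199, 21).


Tabular extended Euclidean (each row: r = 199*s + 21*t):
r=199, s=1, t=0
r=21, s=0, t=1
q=9: r=10, s=1, t=-9   [199*(1) + 21*(-9) = 10]
q=2: r=1, s=-2, t=19   [199*(-2) + 21*(19) = 1]
q=10: r=0, s=21, t=-199   [199*(21) + 21*(-199) = 0]
GCD = 1; from the row with r=1: x=-2, y=19
Check: 199*(-2) + 21*(19) = -398 + 399 = 1

GCD = 1, x = -2, y = 19


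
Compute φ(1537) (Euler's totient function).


1537 = 29 × 53
Prime factors: 29, 53
φ(1537) = 1537 × (1-1/29) × (1-1/53)
= 1537 × 28/29 × 52/53 = 1456

φ(1537) = 1456


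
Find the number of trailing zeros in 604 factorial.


floor(604/5) = 120
floor(604/25) = 24
floor(604/125) = 4
Total = 148

148 trailing zeros


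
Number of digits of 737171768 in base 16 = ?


737171768 in base 16 = 2BF05938
Number of digits = 8

8 digits (base 16)


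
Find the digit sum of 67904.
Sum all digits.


6 + 7 + 9 + 0 + 4 = 26


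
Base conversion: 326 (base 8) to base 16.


326 (base 8) = 214 (decimal)
214 (decimal) = D6 (base 16)


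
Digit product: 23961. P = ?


2 × 3 × 9 × 6 × 1 = 324


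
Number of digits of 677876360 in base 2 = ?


677876360 in base 2 = 101000011001111001001010001000
Number of digits = 30

30 digits (base 2)


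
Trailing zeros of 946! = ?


floor(946/5) = 189
floor(946/25) = 37
floor(946/125) = 7
floor(946/625) = 1
Total = 234

234 trailing zeros


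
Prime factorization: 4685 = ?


4685 / 5 = 937
937 / 937 = 1
4685 = 5 × 937


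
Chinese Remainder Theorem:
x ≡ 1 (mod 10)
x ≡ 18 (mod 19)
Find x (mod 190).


M = 10*19 = 190
M1 = M/10 = 19, M2 = M/19 = 10
M1^(-1) mod 10 = 9, M2^(-1) mod 19 = 2
x = 1*19*9 + 18*10*2 = 531
531 mod 190 = 151
Check: 151 mod 10 = 1 ✓, 151 mod 19 = 18 ✓

x ≡ 151 (mod 190)


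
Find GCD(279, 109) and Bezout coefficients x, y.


Tabular extended Euclidean (each row: r = 279*s + 109*t):
r=279, s=1, t=0
r=109, s=0, t=1
q=2: r=61, s=1, t=-2   [279*(1) + 109*(-2) = 61]
q=1: r=48, s=-1, t=3   [279*(-1) + 109*(3) = 48]
q=1: r=13, s=2, t=-5   [279*(2) + 109*(-5) = 13]
q=3: r=9, s=-7, t=18   [279*(-7) + 109*(18) = 9]
q=1: r=4, s=9, t=-23   [279*(9) + 109*(-23) = 4]
q=2: r=1, s=-25, t=64   [279*(-25) + 109*(64) = 1]
q=4: r=0, s=109, t=-279   [279*(109) + 109*(-279) = 0]
GCD = 1; from the row with r=1: x=-25, y=64
Check: 279*(-25) + 109*(64) = -6975 + 6976 = 1

GCD = 1, x = -25, y = 64


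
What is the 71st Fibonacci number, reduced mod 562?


F(k) mod 562 for k=1..71:
1, 1, 2, 3, 5, 8, 13, 21, 34, 55, 89, 144, 233, 377, 48, 425, 473, 336, 247, 21, 268, 289, 557, 284, 279, 1, 280, 281, 561, 280, 279, 559, 276, 273, 549, 260, 247, 507, 192, 137, 329, 466, 233, 137, 370, 507, 315, 260, 13, 273, 286, 559, 283, 280, 1, 281, 282, 1, 283, 284, 5, 289, 294, 21, 315, 336, 89, 425, 514, 377, 329
F(71) mod 562 = 329


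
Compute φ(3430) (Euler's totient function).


3430 = 2 × 5 × 7^3
Prime factors: 2, 5, 7
φ(3430) = 3430 × (1-1/2) × (1-1/5) × (1-1/7)
= 3430 × 1/2 × 4/5 × 6/7 = 1176

φ(3430) = 1176


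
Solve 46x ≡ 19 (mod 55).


GCD(46, 55) = 1, unique solution
a^(-1) mod 55 = 6
x = 6 * 19 mod 55 = 4

x ≡ 4 (mod 55)


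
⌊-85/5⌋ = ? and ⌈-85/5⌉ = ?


-85/5 = -17.0000
floor = -17
ceil = -17

floor = -17, ceil = -17


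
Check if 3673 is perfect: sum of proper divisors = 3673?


Proper divisors of 3673: 1
Sum = 1 = 1

No, 3673 is not perfect (1 ≠ 3673)


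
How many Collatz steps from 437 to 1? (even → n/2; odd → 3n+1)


437 → 1312 → 656 → 328 → 164 → 82 → 41 → 124 → 62 → 31 → 94 → 47 → 142 → 71 → 214 → 107 → 322 → 161 → 484 → 242 → 121 → 364 → 182 → 91 → 274 → 137 → 412 → 206 → 103 → 310 → 155 → 466 → 233 → 700 → 350 → 175 → 526 → 263 → 790 → 395 → 1186 → 593 → 1780 → 890 → 445 → 1336 → 668 → 334 → 167 → 502 → 251 → 754 → 377 → 1132 → 566 → 283 → 850 → 425 → 1276 → 638 → 319 → 958 → 479 → 1438 → 719 → 2158 → 1079 → 3238 → 1619 → 4858 → 2429 → 7288 → 3644 → 1822 → 911 → 2734 → 1367 → 4102 → 2051 → 6154 → 3077 → 9232 → 4616 → 2308 → 1154 → 577 → 1732 → 866 → 433 → 1300 → 650 → 325 → 976 → 488 → 244 → 122 → 61 → 184 → 92 → 46 → 23 → 70 → 35 → 106 → 53 → 160 → 80 → 40 → 20 → 10 → 5 → 16 → 8 → 4 → 2 → 1
Total steps = 115

115 steps


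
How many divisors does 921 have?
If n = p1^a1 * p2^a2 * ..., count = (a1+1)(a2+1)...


921 = 3^1 × 307^1
d(921) = (1+1) × (1+1) = 4

4 divisors


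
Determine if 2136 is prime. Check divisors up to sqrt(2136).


2136 / 2 = 1068 (exact division)
2136 is NOT prime.

No, 2136 is not prime


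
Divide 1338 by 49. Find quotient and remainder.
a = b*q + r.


1338 = 49 * 27 + 15
Check: 1323 + 15 = 1338

q = 27, r = 15


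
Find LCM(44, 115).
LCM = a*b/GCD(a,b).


GCD(44, 115) = 1
LCM = 44*115/1 = 5060/1 = 5060

LCM = 5060


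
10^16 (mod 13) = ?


10^1 mod 13 = 10
10^2 mod 13 = 9
10^3 mod 13 = 12
10^4 mod 13 = 3
10^5 mod 13 = 4
10^6 mod 13 = 1
10^7 mod 13 = 10
10^8 mod 13 = 9
10^9 mod 13 = 12
10^10 mod 13 = 3
10^11 mod 13 = 4
10^12 mod 13 = 1
10^13 mod 13 = 10
10^14 mod 13 = 9
10^15 mod 13 = 12
10^16 mod 13 = 3


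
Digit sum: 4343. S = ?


4 + 3 + 4 + 3 = 14


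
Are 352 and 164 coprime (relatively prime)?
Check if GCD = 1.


Euclidean algorithm:
352 = 2 * 164 + 24
164 = 6 * 24 + 20
24 = 1 * 20 + 4
20 = 5 * 4 + 0
GCD(352, 164) = 4

No, not coprime (GCD = 4)


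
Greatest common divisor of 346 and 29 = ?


346 = 11 * 29 + 27
29 = 1 * 27 + 2
27 = 13 * 2 + 1
2 = 2 * 1 + 0
GCD = 1


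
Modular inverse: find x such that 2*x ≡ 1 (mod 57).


Use the extended Euclidean algorithm on (57, 2); each row r = 57*s + 2*t:
r=57, s=1, t=0
r=2, s=0, t=1
q=28: r=1, s=1, t=-28   [57*(1) + 2*(-28) = 1]
q=2: r=0, s=-2, t=57   [57*(-2) + 2*(57) = 0]
GCD = 1 with t = -28, so 2*(-28) ≡ 1 (mod 57)
Inverse = -28 mod 57 = 29
Check: 2 * 29 = 58 ≡ 1 (mod 57)

2^(-1) ≡ 29 (mod 57)


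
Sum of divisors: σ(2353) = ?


Divisors of 2353: 1, 13, 181, 2353
Sum = 1 + 13 + 181 + 2353 = 2548

σ(2353) = 2548


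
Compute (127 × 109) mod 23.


127 × 109 = 13843
13843 mod 23 = 20


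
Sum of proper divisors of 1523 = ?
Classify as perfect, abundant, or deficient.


Proper divisors: 1
Sum = 1 = 1
1 < 1523 → deficient

s(1523) = 1 (deficient)


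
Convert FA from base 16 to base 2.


FA (base 16) = 250 (decimal)
250 (decimal) = 11111010 (base 2)


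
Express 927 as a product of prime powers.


927 / 3 = 309
309 / 3 = 103
103 / 103 = 1
927 = 3^2 × 103


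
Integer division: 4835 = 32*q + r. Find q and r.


4835 = 32 * 151 + 3
Check: 4832 + 3 = 4835

q = 151, r = 3


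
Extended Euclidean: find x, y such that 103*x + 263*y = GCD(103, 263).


Tabular extended Euclidean (each row: r = 103*s + 263*t):
r=103, s=1, t=0
r=263, s=0, t=1
q=0: r=103, s=1, t=0   [103*(1) + 263*(0) = 103]
q=2: r=57, s=-2, t=1   [103*(-2) + 263*(1) = 57]
q=1: r=46, s=3, t=-1   [103*(3) + 263*(-1) = 46]
q=1: r=11, s=-5, t=2   [103*(-5) + 263*(2) = 11]
q=4: r=2, s=23, t=-9   [103*(23) + 263*(-9) = 2]
q=5: r=1, s=-120, t=47   [103*(-120) + 263*(47) = 1]
q=2: r=0, s=263, t=-103   [103*(263) + 263*(-103) = 0]
GCD = 1; from the row with r=1: x=-120, y=47
Check: 103*(-120) + 263*(47) = -12360 + 12361 = 1

GCD = 1, x = -120, y = 47


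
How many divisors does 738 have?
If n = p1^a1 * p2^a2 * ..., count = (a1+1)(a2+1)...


738 = 2^1 × 3^2 × 41^1
d(738) = (1+1) × (2+1) × (1+1) = 12

12 divisors


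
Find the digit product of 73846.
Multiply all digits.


7 × 3 × 8 × 4 × 6 = 4032


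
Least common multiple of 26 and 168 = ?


GCD(26, 168) = 2
LCM = 26*168/2 = 4368/2 = 2184

LCM = 2184


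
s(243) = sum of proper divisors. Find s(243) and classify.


Proper divisors: 1, 3, 9, 27, 81
Sum = 1 + 3 + 9 + 27 + 81 = 121
121 < 243 → deficient

s(243) = 121 (deficient)


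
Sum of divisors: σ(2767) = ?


Divisors of 2767: 1, 2767
Sum = 1 + 2767 = 2768

σ(2767) = 2768


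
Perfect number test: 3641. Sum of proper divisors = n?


Proper divisors of 3641: 1, 11, 331
Sum = 1 + 11 + 331 = 343

No, 3641 is not perfect (343 ≠ 3641)


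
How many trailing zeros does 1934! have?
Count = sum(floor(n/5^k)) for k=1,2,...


floor(1934/5) = 386
floor(1934/25) = 77
floor(1934/125) = 15
floor(1934/625) = 3
Total = 481

481 trailing zeros


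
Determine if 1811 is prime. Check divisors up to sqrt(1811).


Check divisors up to sqrt(1811) = 42.5558
No divisors found.
1811 is prime.

Yes, 1811 is prime


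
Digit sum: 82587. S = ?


8 + 2 + 5 + 8 + 7 = 30


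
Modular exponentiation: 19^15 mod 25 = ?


19^1 mod 25 = 19
19^2 mod 25 = 11
19^3 mod 25 = 9
19^4 mod 25 = 21
19^5 mod 25 = 24
19^6 mod 25 = 6
19^7 mod 25 = 14
19^8 mod 25 = 16
19^9 mod 25 = 4
19^10 mod 25 = 1
19^11 mod 25 = 19
19^12 mod 25 = 11
19^13 mod 25 = 9
19^14 mod 25 = 21
19^15 mod 25 = 24


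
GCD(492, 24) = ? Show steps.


492 = 20 * 24 + 12
24 = 2 * 12 + 0
GCD = 12


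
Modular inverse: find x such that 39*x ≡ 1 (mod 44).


Use the extended Euclidean algorithm on (44, 39); each row r = 44*s + 39*t:
r=44, s=1, t=0
r=39, s=0, t=1
q=1: r=5, s=1, t=-1   [44*(1) + 39*(-1) = 5]
q=7: r=4, s=-7, t=8   [44*(-7) + 39*(8) = 4]
q=1: r=1, s=8, t=-9   [44*(8) + 39*(-9) = 1]
q=4: r=0, s=-39, t=44   [44*(-39) + 39*(44) = 0]
GCD = 1 with t = -9, so 39*(-9) ≡ 1 (mod 44)
Inverse = -9 mod 44 = 35
Check: 39 * 35 = 1365 ≡ 1 (mod 44)

39^(-1) ≡ 35 (mod 44)


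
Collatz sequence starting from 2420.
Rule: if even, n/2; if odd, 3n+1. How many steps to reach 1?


2420 → 1210 → 605 → 1816 → 908 → 454 → 227 → 682 → 341 → 1024 → 512 → 256 → 128 → 64 → 32 → 16 → 8 → 4 → 2 → 1
Total steps = 19

19 steps


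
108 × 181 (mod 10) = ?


108 × 181 = 19548
19548 mod 10 = 8


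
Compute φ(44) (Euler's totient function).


44 = 2^2 × 11
Prime factors: 2, 11
φ(44) = 44 × (1-1/2) × (1-1/11)
= 44 × 1/2 × 10/11 = 20

φ(44) = 20


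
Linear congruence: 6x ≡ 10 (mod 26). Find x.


GCD(6, 26) = 2 divides 10
Divide: 3x ≡ 5 (mod 13)
x ≡ 6 (mod 13)


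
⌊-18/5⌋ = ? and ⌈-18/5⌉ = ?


-18/5 = -3.6000
floor = -4
ceil = -3

floor = -4, ceil = -3


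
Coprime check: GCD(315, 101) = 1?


Euclidean algorithm:
315 = 3 * 101 + 12
101 = 8 * 12 + 5
12 = 2 * 5 + 2
5 = 2 * 2 + 1
2 = 2 * 1 + 0
GCD(315, 101) = 1

Yes, coprime (GCD = 1)


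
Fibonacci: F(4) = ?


Sequence: 1, 1, 2, 3
F(4) = 3


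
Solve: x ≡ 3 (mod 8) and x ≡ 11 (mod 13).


M = 8*13 = 104
M1 = M/8 = 13, M2 = M/13 = 8
M1^(-1) mod 8 = 5, M2^(-1) mod 13 = 5
x = 3*13*5 + 11*8*5 = 635
635 mod 104 = 11
Check: 11 mod 8 = 3 ✓, 11 mod 13 = 11 ✓

x ≡ 11 (mod 104)


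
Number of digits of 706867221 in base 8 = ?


706867221 in base 8 = 5210370025
Number of digits = 10

10 digits (base 8)


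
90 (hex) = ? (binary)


90 (base 16) = 144 (decimal)
144 (decimal) = 10010000 (base 2)


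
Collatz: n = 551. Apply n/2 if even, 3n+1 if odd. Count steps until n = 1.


551 → 1654 → 827 → 2482 → 1241 → 3724 → 1862 → 931 → 2794 → 1397 → 4192 → 2096 → 1048 → 524 → 262 → 131 → 394 → 197 → 592 → 296 → 148 → 74 → 37 → 112 → 56 → 28 → 14 → 7 → 22 → 11 → 34 → 17 → 52 → 26 → 13 → 40 → 20 → 10 → 5 → 16 → 8 → 4 → 2 → 1
Total steps = 43

43 steps


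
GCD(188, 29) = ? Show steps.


188 = 6 * 29 + 14
29 = 2 * 14 + 1
14 = 14 * 1 + 0
GCD = 1


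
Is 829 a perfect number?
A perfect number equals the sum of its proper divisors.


Proper divisors of 829: 1
Sum = 1 = 1

No, 829 is not perfect (1 ≠ 829)


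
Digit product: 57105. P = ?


5 × 7 × 1 × 0 × 5 = 0


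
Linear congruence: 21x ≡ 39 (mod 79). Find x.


GCD(21, 79) = 1, unique solution
a^(-1) mod 79 = 64
x = 64 * 39 mod 79 = 47

x ≡ 47 (mod 79)


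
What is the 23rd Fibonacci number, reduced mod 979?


F(k) mod 979 for k=1..23:
1, 1, 2, 3, 5, 8, 13, 21, 34, 55, 89, 144, 233, 377, 610, 8, 618, 626, 265, 891, 177, 89, 266
F(23) mod 979 = 266


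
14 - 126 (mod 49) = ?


14 - 126 = -112
-112 mod 49 = 35


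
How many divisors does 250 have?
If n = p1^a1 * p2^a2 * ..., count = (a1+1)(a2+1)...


250 = 2^1 × 5^3
d(250) = (1+1) × (3+1) = 8

8 divisors


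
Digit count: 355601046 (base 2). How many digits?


355601046 in base 2 = 10101001100100000101010010110
Number of digits = 29

29 digits (base 2)


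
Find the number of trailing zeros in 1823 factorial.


floor(1823/5) = 364
floor(1823/25) = 72
floor(1823/125) = 14
floor(1823/625) = 2
Total = 452

452 trailing zeros


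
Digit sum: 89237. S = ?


8 + 9 + 2 + 3 + 7 = 29


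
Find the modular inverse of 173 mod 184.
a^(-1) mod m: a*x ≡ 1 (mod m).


Use the extended Euclidean algorithm on (184, 173); each row r = 184*s + 173*t:
r=184, s=1, t=0
r=173, s=0, t=1
q=1: r=11, s=1, t=-1   [184*(1) + 173*(-1) = 11]
q=15: r=8, s=-15, t=16   [184*(-15) + 173*(16) = 8]
q=1: r=3, s=16, t=-17   [184*(16) + 173*(-17) = 3]
q=2: r=2, s=-47, t=50   [184*(-47) + 173*(50) = 2]
q=1: r=1, s=63, t=-67   [184*(63) + 173*(-67) = 1]
q=2: r=0, s=-173, t=184   [184*(-173) + 173*(184) = 0]
GCD = 1 with t = -67, so 173*(-67) ≡ 1 (mod 184)
Inverse = -67 mod 184 = 117
Check: 173 * 117 = 20241 ≡ 1 (mod 184)

173^(-1) ≡ 117 (mod 184)


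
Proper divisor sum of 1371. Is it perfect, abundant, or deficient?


Proper divisors: 1, 3, 457
Sum = 1 + 3 + 457 = 461
461 < 1371 → deficient

s(1371) = 461 (deficient)


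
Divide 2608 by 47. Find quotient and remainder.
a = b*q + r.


2608 = 47 * 55 + 23
Check: 2585 + 23 = 2608

q = 55, r = 23


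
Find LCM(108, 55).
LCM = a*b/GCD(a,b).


GCD(108, 55) = 1
LCM = 108*55/1 = 5940/1 = 5940

LCM = 5940


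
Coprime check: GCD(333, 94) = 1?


Euclidean algorithm:
333 = 3 * 94 + 51
94 = 1 * 51 + 43
51 = 1 * 43 + 8
43 = 5 * 8 + 3
8 = 2 * 3 + 2
3 = 1 * 2 + 1
2 = 2 * 1 + 0
GCD(333, 94) = 1

Yes, coprime (GCD = 1)


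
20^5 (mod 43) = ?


20^1 mod 43 = 20
20^2 mod 43 = 13
20^3 mod 43 = 2
20^4 mod 43 = 40
20^5 mod 43 = 26


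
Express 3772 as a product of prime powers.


3772 / 2 = 1886
1886 / 2 = 943
943 / 23 = 41
41 / 41 = 1
3772 = 2^2 × 23 × 41


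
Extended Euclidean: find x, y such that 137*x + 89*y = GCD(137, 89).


Tabular extended Euclidean (each row: r = 137*s + 89*t):
r=137, s=1, t=0
r=89, s=0, t=1
q=1: r=48, s=1, t=-1   [137*(1) + 89*(-1) = 48]
q=1: r=41, s=-1, t=2   [137*(-1) + 89*(2) = 41]
q=1: r=7, s=2, t=-3   [137*(2) + 89*(-3) = 7]
q=5: r=6, s=-11, t=17   [137*(-11) + 89*(17) = 6]
q=1: r=1, s=13, t=-20   [137*(13) + 89*(-20) = 1]
q=6: r=0, s=-89, t=137   [137*(-89) + 89*(137) = 0]
GCD = 1; from the row with r=1: x=13, y=-20
Check: 137*(13) + 89*(-20) = 1781 - 1780 = 1

GCD = 1, x = 13, y = -20


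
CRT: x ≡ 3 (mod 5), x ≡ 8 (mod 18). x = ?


M = 5*18 = 90
M1 = M/5 = 18, M2 = M/18 = 5
M1^(-1) mod 5 = 2, M2^(-1) mod 18 = 11
x = 3*18*2 + 8*5*11 = 548
548 mod 90 = 8
Check: 8 mod 5 = 3 ✓, 8 mod 18 = 8 ✓

x ≡ 8 (mod 90)


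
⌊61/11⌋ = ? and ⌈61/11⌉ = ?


61/11 = 5.5455
floor = 5
ceil = 6

floor = 5, ceil = 6


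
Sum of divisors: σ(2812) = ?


Divisors of 2812: 1, 2, 4, 19, 37, 38, 74, 76, 148, 703, 1406, 2812
Sum = 1 + 2 + 4 + 19 + 37 + 38 + 74 + 76 + 148 + 703 + 1406 + 2812 = 5320

σ(2812) = 5320


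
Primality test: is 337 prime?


Check divisors up to sqrt(337) = 18.3576
No divisors found.
337 is prime.

Yes, 337 is prime


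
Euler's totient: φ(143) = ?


143 = 11 × 13
Prime factors: 11, 13
φ(143) = 143 × (1-1/11) × (1-1/13)
= 143 × 10/11 × 12/13 = 120

φ(143) = 120


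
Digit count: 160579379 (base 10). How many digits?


160579379 has 9 digits in base 10
floor(log10(160579379)) + 1 = floor(8.2057) + 1 = 9

9 digits (base 10)


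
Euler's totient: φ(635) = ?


635 = 5 × 127
Prime factors: 5, 127
φ(635) = 635 × (1-1/5) × (1-1/127)
= 635 × 4/5 × 126/127 = 504

φ(635) = 504


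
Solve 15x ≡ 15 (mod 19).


GCD(15, 19) = 1, unique solution
a^(-1) mod 19 = 14
x = 14 * 15 mod 19 = 1

x ≡ 1 (mod 19)


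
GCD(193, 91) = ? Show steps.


193 = 2 * 91 + 11
91 = 8 * 11 + 3
11 = 3 * 3 + 2
3 = 1 * 2 + 1
2 = 2 * 1 + 0
GCD = 1


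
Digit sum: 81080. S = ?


8 + 1 + 0 + 8 + 0 = 17


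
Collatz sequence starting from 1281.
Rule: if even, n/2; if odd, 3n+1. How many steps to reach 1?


1281 → 3844 → 1922 → 961 → 2884 → 1442 → 721 → 2164 → 1082 → 541 → 1624 → 812 → 406 → 203 → 610 → 305 → 916 → 458 → 229 → 688 → 344 → 172 → 86 → 43 → 130 → 65 → 196 → 98 → 49 → 148 → 74 → 37 → 112 → 56 → 28 → 14 → 7 → 22 → 11 → 34 → 17 → 52 → 26 → 13 → 40 → 20 → 10 → 5 → 16 → 8 → 4 → 2 → 1
Total steps = 52

52 steps


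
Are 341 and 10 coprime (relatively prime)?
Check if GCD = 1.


Euclidean algorithm:
341 = 34 * 10 + 1
10 = 10 * 1 + 0
GCD(341, 10) = 1

Yes, coprime (GCD = 1)


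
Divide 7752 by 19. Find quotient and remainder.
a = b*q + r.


7752 = 19 * 408 + 0
Check: 7752 + 0 = 7752

q = 408, r = 0


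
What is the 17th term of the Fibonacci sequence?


Sequence: 1, 1, 2, 3, 5, 8, 13, 21, 34, 55, 89, 144, 233, 377, 610, 987, 1597
F(17) = 1597


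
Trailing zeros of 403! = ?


floor(403/5) = 80
floor(403/25) = 16
floor(403/125) = 3
Total = 99

99 trailing zeros


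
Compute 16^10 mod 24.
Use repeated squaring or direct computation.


16^1 mod 24 = 16
16^2 mod 24 = 16
16^3 mod 24 = 16
16^4 mod 24 = 16
16^5 mod 24 = 16
16^6 mod 24 = 16
16^7 mod 24 = 16
16^8 mod 24 = 16
16^9 mod 24 = 16
16^10 mod 24 = 16


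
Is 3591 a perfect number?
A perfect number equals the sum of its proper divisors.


Proper divisors of 3591: 1, 3, 7, 9, 19, 21, 27, 57, 63, 133, 171, 189, 399, 513, 1197
Sum = 1 + 3 + 7 + 9 + 19 + 21 + 27 + 57 + 63 + 133 + 171 + 189 + 399 + 513 + 1197 = 2809

No, 3591 is not perfect (2809 ≠ 3591)


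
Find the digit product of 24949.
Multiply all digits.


2 × 4 × 9 × 4 × 9 = 2592


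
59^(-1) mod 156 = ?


Use the extended Euclidean algorithm on (156, 59); each row r = 156*s + 59*t:
r=156, s=1, t=0
r=59, s=0, t=1
q=2: r=38, s=1, t=-2   [156*(1) + 59*(-2) = 38]
q=1: r=21, s=-1, t=3   [156*(-1) + 59*(3) = 21]
q=1: r=17, s=2, t=-5   [156*(2) + 59*(-5) = 17]
q=1: r=4, s=-3, t=8   [156*(-3) + 59*(8) = 4]
q=4: r=1, s=14, t=-37   [156*(14) + 59*(-37) = 1]
q=4: r=0, s=-59, t=156   [156*(-59) + 59*(156) = 0]
GCD = 1 with t = -37, so 59*(-37) ≡ 1 (mod 156)
Inverse = -37 mod 156 = 119
Check: 59 * 119 = 7021 ≡ 1 (mod 156)

59^(-1) ≡ 119 (mod 156)


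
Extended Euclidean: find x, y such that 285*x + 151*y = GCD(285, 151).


Tabular extended Euclidean (each row: r = 285*s + 151*t):
r=285, s=1, t=0
r=151, s=0, t=1
q=1: r=134, s=1, t=-1   [285*(1) + 151*(-1) = 134]
q=1: r=17, s=-1, t=2   [285*(-1) + 151*(2) = 17]
q=7: r=15, s=8, t=-15   [285*(8) + 151*(-15) = 15]
q=1: r=2, s=-9, t=17   [285*(-9) + 151*(17) = 2]
q=7: r=1, s=71, t=-134   [285*(71) + 151*(-134) = 1]
q=2: r=0, s=-151, t=285   [285*(-151) + 151*(285) = 0]
GCD = 1; from the row with r=1: x=71, y=-134
Check: 285*(71) + 151*(-134) = 20235 - 20234 = 1

GCD = 1, x = 71, y = -134


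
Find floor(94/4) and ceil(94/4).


94/4 = 23.5000
floor = 23
ceil = 24

floor = 23, ceil = 24


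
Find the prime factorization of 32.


32 / 2 = 16
16 / 2 = 8
8 / 2 = 4
4 / 2 = 2
2 / 2 = 1
32 = 2^5


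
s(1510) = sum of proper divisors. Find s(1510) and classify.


Proper divisors: 1, 2, 5, 10, 151, 302, 755
Sum = 1 + 2 + 5 + 10 + 151 + 302 + 755 = 1226
1226 < 1510 → deficient

s(1510) = 1226 (deficient)


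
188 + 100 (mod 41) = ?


188 + 100 = 288
288 mod 41 = 1


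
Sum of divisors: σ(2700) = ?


Divisors of 2700: 1, 2, 3, 4, 5, 6, 9, 10, 12, 15, 18, 20, 25, 27, 30, 36, 45, 50, 54, 60, 75, 90, 100, 108, 135, 150, 180, 225, 270, 300, 450, 540, 675, 900, 1350, 2700
Sum = 1 + 2 + 3 + 4 + 5 + 6 + 9 + 10 + 12 + 15 + 18 + 20 + 25 + 27 + 30 + 36 + 45 + 50 + 54 + 60 + 75 + 90 + 100 + 108 + 135 + 150 + 180 + 225 + 270 + 300 + 450 + 540 + 675 + 900 + 1350 + 2700 = 8680

σ(2700) = 8680


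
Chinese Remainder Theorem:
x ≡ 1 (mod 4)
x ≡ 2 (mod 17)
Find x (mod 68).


M = 4*17 = 68
M1 = M/4 = 17, M2 = M/17 = 4
M1^(-1) mod 4 = 1, M2^(-1) mod 17 = 13
x = 1*17*1 + 2*4*13 = 121
121 mod 68 = 53
Check: 53 mod 4 = 1 ✓, 53 mod 17 = 2 ✓

x ≡ 53 (mod 68)


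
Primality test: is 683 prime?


Check divisors up to sqrt(683) = 26.1343
No divisors found.
683 is prime.

Yes, 683 is prime


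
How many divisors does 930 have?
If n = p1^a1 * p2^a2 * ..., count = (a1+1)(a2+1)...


930 = 2^1 × 3^1 × 5^1 × 31^1
d(930) = (1+1) × (1+1) × (1+1) × (1+1) = 16

16 divisors


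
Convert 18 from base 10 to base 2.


18 (base 10) = 18 (decimal)
18 (decimal) = 10010 (base 2)


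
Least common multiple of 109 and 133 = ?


GCD(109, 133) = 1
LCM = 109*133/1 = 14497/1 = 14497

LCM = 14497


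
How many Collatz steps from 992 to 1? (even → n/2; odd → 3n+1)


992 → 496 → 248 → 124 → 62 → 31 → 94 → 47 → 142 → 71 → 214 → 107 → 322 → 161 → 484 → 242 → 121 → 364 → 182 → 91 → 274 → 137 → 412 → 206 → 103 → 310 → 155 → 466 → 233 → 700 → 350 → 175 → 526 → 263 → 790 → 395 → 1186 → 593 → 1780 → 890 → 445 → 1336 → 668 → 334 → 167 → 502 → 251 → 754 → 377 → 1132 → 566 → 283 → 850 → 425 → 1276 → 638 → 319 → 958 → 479 → 1438 → 719 → 2158 → 1079 → 3238 → 1619 → 4858 → 2429 → 7288 → 3644 → 1822 → 911 → 2734 → 1367 → 4102 → 2051 → 6154 → 3077 → 9232 → 4616 → 2308 → 1154 → 577 → 1732 → 866 → 433 → 1300 → 650 → 325 → 976 → 488 → 244 → 122 → 61 → 184 → 92 → 46 → 23 → 70 → 35 → 106 → 53 → 160 → 80 → 40 → 20 → 10 → 5 → 16 → 8 → 4 → 2 → 1
Total steps = 111

111 steps


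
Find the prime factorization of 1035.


1035 / 3 = 345
345 / 3 = 115
115 / 5 = 23
23 / 23 = 1
1035 = 3^2 × 5 × 23


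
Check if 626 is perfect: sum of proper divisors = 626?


Proper divisors of 626: 1, 2, 313
Sum = 1 + 2 + 313 = 316

No, 626 is not perfect (316 ≠ 626)


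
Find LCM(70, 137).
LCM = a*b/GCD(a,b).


GCD(70, 137) = 1
LCM = 70*137/1 = 9590/1 = 9590

LCM = 9590


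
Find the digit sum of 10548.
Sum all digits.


1 + 0 + 5 + 4 + 8 = 18


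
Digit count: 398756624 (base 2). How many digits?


398756624 in base 2 = 10111110001001000101100010000
Number of digits = 29

29 digits (base 2)


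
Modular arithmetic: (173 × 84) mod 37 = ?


173 × 84 = 14532
14532 mod 37 = 28


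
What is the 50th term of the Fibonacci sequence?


Sequence: 1, 1, 2, 3, 5, 8, 13, 21, 34, 55, 89, 144, 233, 377, 610, 987, 1597, 2584, 4181, 6765, 10946, 17711, 28657, 46368, 75025, 121393, 196418, 317811, 514229, 832040, 1346269, 2178309, 3524578, 5702887, 9227465, 14930352, 24157817, 39088169, 63245986, 102334155, 165580141, 267914296, 433494437, 701408733, 1134903170, 1836311903, 2971215073, 4807526976, 7778742049, 12586269025
F(50) = 12586269025


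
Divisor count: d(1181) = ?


1181 = 1181^1
d(1181) = (1+1) = 2

2 divisors


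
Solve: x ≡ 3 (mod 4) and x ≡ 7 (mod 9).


M = 4*9 = 36
M1 = M/4 = 9, M2 = M/9 = 4
M1^(-1) mod 4 = 1, M2^(-1) mod 9 = 7
x = 3*9*1 + 7*4*7 = 223
223 mod 36 = 7
Check: 7 mod 4 = 3 ✓, 7 mod 9 = 7 ✓

x ≡ 7 (mod 36)


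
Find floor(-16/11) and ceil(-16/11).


-16/11 = -1.4545
floor = -2
ceil = -1

floor = -2, ceil = -1


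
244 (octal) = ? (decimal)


244 (base 8) = 164 (decimal)
164 (decimal) = 164 (base 10)


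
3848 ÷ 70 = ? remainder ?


3848 = 70 * 54 + 68
Check: 3780 + 68 = 3848

q = 54, r = 68


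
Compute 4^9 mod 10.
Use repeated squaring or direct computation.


4^1 mod 10 = 4
4^2 mod 10 = 6
4^3 mod 10 = 4
4^4 mod 10 = 6
4^5 mod 10 = 4
4^6 mod 10 = 6
4^7 mod 10 = 4
4^8 mod 10 = 6
4^9 mod 10 = 4


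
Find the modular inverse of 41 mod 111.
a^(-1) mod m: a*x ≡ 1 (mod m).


Use the extended Euclidean algorithm on (111, 41); each row r = 111*s + 41*t:
r=111, s=1, t=0
r=41, s=0, t=1
q=2: r=29, s=1, t=-2   [111*(1) + 41*(-2) = 29]
q=1: r=12, s=-1, t=3   [111*(-1) + 41*(3) = 12]
q=2: r=5, s=3, t=-8   [111*(3) + 41*(-8) = 5]
q=2: r=2, s=-7, t=19   [111*(-7) + 41*(19) = 2]
q=2: r=1, s=17, t=-46   [111*(17) + 41*(-46) = 1]
q=2: r=0, s=-41, t=111   [111*(-41) + 41*(111) = 0]
GCD = 1 with t = -46, so 41*(-46) ≡ 1 (mod 111)
Inverse = -46 mod 111 = 65
Check: 41 * 65 = 2665 ≡ 1 (mod 111)

41^(-1) ≡ 65 (mod 111)


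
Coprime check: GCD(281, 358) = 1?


Euclidean algorithm:
358 = 1 * 281 + 77
281 = 3 * 77 + 50
77 = 1 * 50 + 27
50 = 1 * 27 + 23
27 = 1 * 23 + 4
23 = 5 * 4 + 3
4 = 1 * 3 + 1
3 = 3 * 1 + 0
GCD(281, 358) = 1

Yes, coprime (GCD = 1)


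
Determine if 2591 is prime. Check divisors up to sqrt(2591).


Check divisors up to sqrt(2591) = 50.9019
No divisors found.
2591 is prime.

Yes, 2591 is prime


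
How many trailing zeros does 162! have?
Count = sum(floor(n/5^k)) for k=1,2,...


floor(162/5) = 32
floor(162/25) = 6
floor(162/125) = 1
Total = 39

39 trailing zeros


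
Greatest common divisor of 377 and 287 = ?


377 = 1 * 287 + 90
287 = 3 * 90 + 17
90 = 5 * 17 + 5
17 = 3 * 5 + 2
5 = 2 * 2 + 1
2 = 2 * 1 + 0
GCD = 1


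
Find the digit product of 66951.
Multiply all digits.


6 × 6 × 9 × 5 × 1 = 1620


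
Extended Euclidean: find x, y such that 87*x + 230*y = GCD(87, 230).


Tabular extended Euclidean (each row: r = 87*s + 230*t):
r=87, s=1, t=0
r=230, s=0, t=1
q=0: r=87, s=1, t=0   [87*(1) + 230*(0) = 87]
q=2: r=56, s=-2, t=1   [87*(-2) + 230*(1) = 56]
q=1: r=31, s=3, t=-1   [87*(3) + 230*(-1) = 31]
q=1: r=25, s=-5, t=2   [87*(-5) + 230*(2) = 25]
q=1: r=6, s=8, t=-3   [87*(8) + 230*(-3) = 6]
q=4: r=1, s=-37, t=14   [87*(-37) + 230*(14) = 1]
q=6: r=0, s=230, t=-87   [87*(230) + 230*(-87) = 0]
GCD = 1; from the row with r=1: x=-37, y=14
Check: 87*(-37) + 230*(14) = -3219 + 3220 = 1

GCD = 1, x = -37, y = 14


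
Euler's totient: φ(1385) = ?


1385 = 5 × 277
Prime factors: 5, 277
φ(1385) = 1385 × (1-1/5) × (1-1/277)
= 1385 × 4/5 × 276/277 = 1104

φ(1385) = 1104


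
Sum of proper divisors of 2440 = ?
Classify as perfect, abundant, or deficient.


Proper divisors: 1, 2, 4, 5, 8, 10, 20, 40, 61, 122, 244, 305, 488, 610, 1220
Sum = 1 + 2 + 4 + 5 + 8 + 10 + 20 + 40 + 61 + 122 + 244 + 305 + 488 + 610 + 1220 = 3140
3140 > 2440 → abundant

s(2440) = 3140 (abundant)
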